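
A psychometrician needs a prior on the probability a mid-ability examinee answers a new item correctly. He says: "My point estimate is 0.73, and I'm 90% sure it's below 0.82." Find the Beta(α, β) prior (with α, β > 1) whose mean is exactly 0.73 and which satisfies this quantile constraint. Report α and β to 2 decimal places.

α ≈ 26.98, β ≈ 9.98

With mean 0.73 fixed, write α = 0.73s, β = 0.27s where s = α+β.
Need P(θ < 0.82) = 0.9 under Beta(0.73s, 0.27s). Normal approximation: (q−m)/√(m(1−m)/s) ≈ z_{0.9} = 1.28, so s ≈ 0.73·0.27·(1.28)²/(0.82−0.73)² = 40.0.
At s = 40.0: P(θ<0.82) ≈ 0.910. Adjusting to match 0.9 gives s ≈ 36.95.
So α = 0.73·36.95 ≈ 26.98, β = 0.27·36.95 ≈ 9.98.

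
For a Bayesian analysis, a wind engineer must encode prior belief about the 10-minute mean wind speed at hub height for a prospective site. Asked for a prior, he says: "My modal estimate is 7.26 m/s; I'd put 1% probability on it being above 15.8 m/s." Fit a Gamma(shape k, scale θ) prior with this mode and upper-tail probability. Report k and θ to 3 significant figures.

k ≈ 8.99, θ ≈ 0.909

Gamma(k,θ) with k>1 has mode (k−1)θ, so θ = 7.26/(k−1).
Need P(X < 15.8) = 0.99 with θ tied to k this way. Start at k = 2, θ = 7.26: P(X<15.8) ≈ 0.640.
Too low — raise k to concentrate. Iterating converges to k ≈ 8.99.
Then θ = 7.26/(8.99−1) ≈ 0.909.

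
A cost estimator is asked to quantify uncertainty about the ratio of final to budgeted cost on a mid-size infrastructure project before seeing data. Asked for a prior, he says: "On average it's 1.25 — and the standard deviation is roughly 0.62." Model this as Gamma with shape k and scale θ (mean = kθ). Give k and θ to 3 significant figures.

k ≈ 4.06, θ ≈ 0.308

For Gamma(k, scale θ): mean = kθ, variance = kθ², so CV = 1/√k.
CV = SD/mean = 0.62/1.25 = 0.496, hence k = 1/CV² = 4.06.
Then θ = mean/k = 1.25/4.06 = 0.308.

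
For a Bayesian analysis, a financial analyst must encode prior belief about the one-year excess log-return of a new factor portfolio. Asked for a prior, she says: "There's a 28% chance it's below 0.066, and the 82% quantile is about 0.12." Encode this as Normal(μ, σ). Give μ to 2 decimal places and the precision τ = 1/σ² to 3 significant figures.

The p-quantile of Normal(μ,σ) is μ + z_p·σ, with z_{0.28} = -0.5828 and z_{0.82} = 0.9154.
Eliminate σ: μ = (z₂·x₁ − z₁·x₂)/(z₂ − z₁) = (0.9154·0.066 − (-0.5828)·0.12)/1.498 = 0.09.
Then σ = (x₂ − x₁)/(z₂ − z₁) = (0.12 − 0.066)/1.498 = 0.04.
Precision τ = 1/σ² = 1/0.03604² = 770.

μ = 0.09, τ = 770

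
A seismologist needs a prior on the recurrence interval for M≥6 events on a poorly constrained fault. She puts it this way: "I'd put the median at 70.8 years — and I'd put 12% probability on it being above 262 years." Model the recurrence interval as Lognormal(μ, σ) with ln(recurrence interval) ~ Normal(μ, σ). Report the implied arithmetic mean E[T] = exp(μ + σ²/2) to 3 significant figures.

E[T] ≈ 132 years

If T ~ Lognormal(μ,σ) then ln T ~ Normal(μ,σ), so the p-quantile of ln T is μ + z_p·σ.
ln(70.8) = 4.26 and ln(262) = 5.568; z_{0.5} = 0, z_{0.88} = 1.175.
σ = (5.568 − 4.26)/(1.175 − (0)) = 1.114.
μ = 4.26 − (0)·1.114 = 4.260.
E[T] = exp(μ + σ²/2) = exp(4.260 + 0.6201) = 132 years.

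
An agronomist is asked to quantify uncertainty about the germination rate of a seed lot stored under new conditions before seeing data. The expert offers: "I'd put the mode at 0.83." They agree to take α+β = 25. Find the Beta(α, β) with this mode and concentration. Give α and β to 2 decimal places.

For α,β > 1 the Beta mode is (α−1)/(α+β−2). With α+β = 25, the mode is (α−1)/23.
Set (α−1)/23 = 0.83 → α = 1 + 0.83·23 = 20.09.
β = 25 − α = 4.91.

α = 20.09, β = 4.91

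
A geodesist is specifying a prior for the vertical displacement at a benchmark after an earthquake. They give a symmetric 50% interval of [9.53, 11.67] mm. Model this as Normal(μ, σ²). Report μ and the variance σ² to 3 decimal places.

μ = 10.600, σ² = 2.517

A symmetric 50% interval runs μ ± z·σ with z = 0.6745.
Half-width = 1.07, so σ = 1.07/0.6745 = 1.5864 and σ² = 2.517.
μ is the interval midpoint, 10.600.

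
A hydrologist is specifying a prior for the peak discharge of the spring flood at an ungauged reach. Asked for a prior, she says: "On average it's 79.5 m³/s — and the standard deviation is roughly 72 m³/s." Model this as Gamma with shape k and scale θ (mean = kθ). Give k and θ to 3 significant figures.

For Gamma(k, scale θ): mean = kθ, variance = kθ², so CV = 1/√k.
CV = SD/mean = 72/79.5 = 0.9057, hence k = 1/CV² = 1.22.
Then θ = mean/k = 79.5/1.22 = 65.2.

k ≈ 1.22, θ ≈ 65.2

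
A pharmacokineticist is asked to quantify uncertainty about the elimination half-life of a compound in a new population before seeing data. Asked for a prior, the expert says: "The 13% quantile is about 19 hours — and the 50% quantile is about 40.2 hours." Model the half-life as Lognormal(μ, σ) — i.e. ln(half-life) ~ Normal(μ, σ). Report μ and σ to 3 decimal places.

μ ≈ 3.694, σ ≈ 0.665

If T ~ Lognormal(μ,σ) then ln T ~ Normal(μ,σ), so the p-quantile of ln T is μ + z_p·σ.
ln(19) = 2.944 and ln(40.2) = 3.694; z_{0.13} = -1.126, z_{0.5} = 0.
σ = (3.694 − 2.944)/(0 − (-1.126)) = 0.665.
μ = 2.944 − (-1.126)·0.665 = 3.694.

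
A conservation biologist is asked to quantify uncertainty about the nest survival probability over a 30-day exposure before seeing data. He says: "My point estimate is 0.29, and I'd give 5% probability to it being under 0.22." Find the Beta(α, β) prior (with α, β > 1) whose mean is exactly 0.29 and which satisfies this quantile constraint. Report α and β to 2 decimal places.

With mean 0.29 fixed, write α = 0.29s, β = 0.71s where s = α+β.
Need P(θ < 0.22) = 0.05 under Beta(0.29s, 0.71s). Normal approximation: (q−m)/√(m(1−m)/s) ≈ z_{0.05} = -1.64, so s ≈ 0.29·0.71·(-1.64)²/(0.22−0.29)² = 113.7.
At s = 113.7: P(θ<0.22) ≈ 0.044. Adjusting to match 0.05 gives s ≈ 105.59.
So α = 0.29·105.59 ≈ 30.62, β = 0.71·105.59 ≈ 74.97.

α ≈ 30.62, β ≈ 74.97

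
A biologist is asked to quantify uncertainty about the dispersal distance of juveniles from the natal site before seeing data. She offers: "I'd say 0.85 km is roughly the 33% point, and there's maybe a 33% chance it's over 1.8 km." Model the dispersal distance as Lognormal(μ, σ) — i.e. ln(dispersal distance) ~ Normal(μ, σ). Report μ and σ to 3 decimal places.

μ ≈ 0.213, σ ≈ 0.853

If T ~ Lognormal(μ,σ) then ln T ~ Normal(μ,σ), so the p-quantile of ln T is μ + z_p·σ.
ln(0.85) = -0.1625 and ln(1.8) = 0.5878; z_{0.33} = -0.4399, z_{0.67} = 0.4399.
σ = (0.5878 − -0.1625)/(0.4399 − (-0.4399)) = 0.853.
μ = -0.1625 − (-0.4399)·0.853 = 0.213.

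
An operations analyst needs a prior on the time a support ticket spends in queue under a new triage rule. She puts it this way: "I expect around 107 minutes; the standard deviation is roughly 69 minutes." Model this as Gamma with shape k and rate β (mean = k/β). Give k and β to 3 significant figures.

k ≈ 2.4, β ≈ 0.0225

For Gamma(k, rate β): mean = k/β, variance = k/β², so CV = 1/√k.
CV = SD/mean = 69/107 = 0.6449, hence k = 1/CV² = 2.4.
Then β = k/mean = 2.4/107 = 0.0225.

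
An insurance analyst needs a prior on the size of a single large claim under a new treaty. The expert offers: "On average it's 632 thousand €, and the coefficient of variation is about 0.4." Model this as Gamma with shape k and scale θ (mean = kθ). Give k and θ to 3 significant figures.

k ≈ 6.25, θ ≈ 101

For Gamma(k, scale θ): mean = kθ, variance = kθ², so CV = 1/√k.
CV = 0.4, hence k = 1/CV² = 6.25.
Then θ = mean/k = 632/6.25 = 101.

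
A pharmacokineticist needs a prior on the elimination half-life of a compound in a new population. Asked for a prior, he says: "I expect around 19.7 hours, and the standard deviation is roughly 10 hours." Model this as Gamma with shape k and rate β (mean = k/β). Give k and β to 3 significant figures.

k ≈ 3.88, β ≈ 0.197

For Gamma(k, rate β): mean = k/β, variance = k/β², so CV = 1/√k.
CV = SD/mean = 10/19.7 = 0.5076, hence k = 1/CV² = 3.88.
Then β = k/mean = 3.88/19.7 = 0.197.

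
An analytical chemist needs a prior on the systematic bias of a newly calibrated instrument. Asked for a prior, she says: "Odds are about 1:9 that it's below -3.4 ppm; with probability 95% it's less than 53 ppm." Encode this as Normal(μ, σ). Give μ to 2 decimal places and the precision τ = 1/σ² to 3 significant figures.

μ = 21.30, τ = 0.00269

The p-quantile of Normal(μ,σ) is μ + z_p·σ, with z_{0.1} = -1.282 and z_{0.95} = 1.645.
Eliminate σ: μ = (z₂·x₁ − z₁·x₂)/(z₂ − z₁) = (1.645·-3.4 − (-1.282)·53)/2.926 = 21.30.
Then σ = (x₂ − x₁)/(z₂ − z₁) = (53 − -3.4)/2.926 = 19.27.
Precision τ = 1/σ² = 1/19.27² = 0.00269.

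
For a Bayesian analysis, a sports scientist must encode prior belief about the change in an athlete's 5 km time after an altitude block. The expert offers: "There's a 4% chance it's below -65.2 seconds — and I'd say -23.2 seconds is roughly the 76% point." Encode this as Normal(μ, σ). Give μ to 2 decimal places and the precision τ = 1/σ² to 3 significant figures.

The p-quantile of Normal(μ,σ) is μ + z_p·σ, with z_{0.04} = -1.751 and z_{0.76} = 0.7063.
Eliminate σ: μ = (z₂·x₁ − z₁·x₂)/(z₂ − z₁) = (0.7063·-65.2 − (-1.751)·-23.2)/2.457 = -35.27.
Then σ = (x₂ − x₁)/(z₂ − z₁) = (-23.2 − -65.2)/2.457 = 17.09.
Precision τ = 1/σ² = 1/17.09² = 0.00342.

μ = -35.27, τ = 0.00342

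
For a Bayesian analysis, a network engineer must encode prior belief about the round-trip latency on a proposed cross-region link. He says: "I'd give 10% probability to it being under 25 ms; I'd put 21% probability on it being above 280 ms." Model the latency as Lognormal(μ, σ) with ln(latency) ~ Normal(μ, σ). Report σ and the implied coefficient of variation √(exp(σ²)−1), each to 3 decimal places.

If T ~ Lognormal(μ,σ) then ln T ~ Normal(μ,σ), so the p-quantile of ln T is μ + z_p·σ.
ln(25) = 3.219 and ln(280) = 5.635; z_{0.1} = -1.282, z_{0.79} = 0.8064.
σ = (5.635 − 3.219)/(0.8064 − (-1.282)) = 1.157.
μ = 3.219 − (-1.282)·1.157 = 4.702.
CV = √(exp(σ²)−1) = √(exp(1.3388)−1) = 1.678.

σ ≈ 1.157, CV ≈ 1.678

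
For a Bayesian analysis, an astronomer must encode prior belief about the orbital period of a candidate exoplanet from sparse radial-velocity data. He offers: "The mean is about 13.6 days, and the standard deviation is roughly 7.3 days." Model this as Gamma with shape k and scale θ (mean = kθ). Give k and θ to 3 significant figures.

k ≈ 3.47, θ ≈ 3.92

For Gamma(k, scale θ): mean = kθ, variance = kθ², so CV = 1/√k.
CV = SD/mean = 7.3/13.6 = 0.5368, hence k = 1/CV² = 3.47.
Then θ = mean/k = 13.6/3.47 = 3.92.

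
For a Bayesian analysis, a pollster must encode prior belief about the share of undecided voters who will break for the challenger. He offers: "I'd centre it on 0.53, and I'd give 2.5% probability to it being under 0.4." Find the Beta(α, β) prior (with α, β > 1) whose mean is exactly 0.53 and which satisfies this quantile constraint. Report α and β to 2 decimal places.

With mean 0.53 fixed, write α = 0.53s, β = 0.47s where s = α+β.
Need P(θ < 0.4) = 0.025 under Beta(0.53s, 0.47s). Normal approximation: (q−m)/√(m(1−m)/s) ≈ z_{0.025} = -1.96, so s ≈ 0.53·0.47·(-1.96)²/(0.4−0.53)² = 56.6.
At s = 56.6: P(θ<0.4) ≈ 0.024. Adjusting to match 0.025 gives s ≈ 56.07.
So α = 0.53·56.07 ≈ 29.71, β = 0.47·56.07 ≈ 26.35.

α ≈ 29.71, β ≈ 26.35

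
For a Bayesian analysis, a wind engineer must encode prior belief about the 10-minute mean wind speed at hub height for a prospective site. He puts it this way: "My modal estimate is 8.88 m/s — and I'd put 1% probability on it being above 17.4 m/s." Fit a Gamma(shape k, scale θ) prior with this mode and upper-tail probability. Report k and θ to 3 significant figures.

Gamma(k,θ) with k>1 has mode (k−1)θ, so θ = 8.88/(k−1).
Need P(X < 17.4) = 0.99 with θ tied to k this way. Start at k = 2, θ = 8.88: P(X<17.4) ≈ 0.583.
Too low — raise k to concentrate. Iterating converges to k ≈ 11.9.
Then θ = 8.88/(11.9−1) ≈ 0.815.

k ≈ 11.9, θ ≈ 0.815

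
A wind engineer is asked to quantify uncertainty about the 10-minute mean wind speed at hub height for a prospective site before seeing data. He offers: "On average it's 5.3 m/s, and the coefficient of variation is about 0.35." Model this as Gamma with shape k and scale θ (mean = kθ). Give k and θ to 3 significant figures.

For Gamma(k, scale θ): mean = kθ, variance = kθ², so CV = 1/√k.
CV = 0.35, hence k = 1/CV² = 8.16.
Then θ = mean/k = 5.3/8.16 = 0.649.

k ≈ 8.16, θ ≈ 0.649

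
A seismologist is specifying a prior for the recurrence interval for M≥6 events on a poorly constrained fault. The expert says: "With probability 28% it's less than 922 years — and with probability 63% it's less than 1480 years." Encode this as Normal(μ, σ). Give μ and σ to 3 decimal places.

For Normal(μ,σ), the p-quantile is μ + z_p·σ. Here z_{0.28} = -0.5828, z_{0.63} = 0.3319.
So 922 = μ − 0.5828σ and 1480 = μ + 0.3319σ.
Subtracting: σ = (1480 − 922)/(0.3319 − (-0.5828)) = 610.040.
Then μ = 922 − (-0.5828)·610.040 = 1277.556.

μ = 1277.556, σ = 610.040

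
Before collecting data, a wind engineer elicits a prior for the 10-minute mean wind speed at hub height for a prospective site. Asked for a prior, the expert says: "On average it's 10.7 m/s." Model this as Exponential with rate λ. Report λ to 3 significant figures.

λ ≈ 0.0935

Exponential mean = 1/λ, so λ = 1/10.7 = 0.0935.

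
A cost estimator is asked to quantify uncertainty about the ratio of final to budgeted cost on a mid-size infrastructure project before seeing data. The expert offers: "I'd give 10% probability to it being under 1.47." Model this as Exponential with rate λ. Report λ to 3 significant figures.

P(T < 1.47) = 1 − e^(−λ·1.47) = 0.1, so λ = −ln(1−0.1)/1.47 = −ln(0.9)/1.47 = 0.0717.

λ ≈ 0.0717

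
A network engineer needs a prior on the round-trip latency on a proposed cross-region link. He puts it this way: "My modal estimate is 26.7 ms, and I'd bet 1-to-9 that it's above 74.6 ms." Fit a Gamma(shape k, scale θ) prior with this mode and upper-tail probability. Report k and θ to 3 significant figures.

Gamma(k,θ) with k>1 has mode (k−1)θ, so θ = 26.7/(k−1).
Need P(X < 74.6) = 0.9 with θ tied to k this way. Start at k = 2, θ = 26.7: P(X<74.6) ≈ 0.768.
Too low — raise k to concentrate. Iterating converges to k ≈ 2.81.
Then θ = 26.7/(2.81−1) ≈ 14.8.

k ≈ 2.81, θ ≈ 14.8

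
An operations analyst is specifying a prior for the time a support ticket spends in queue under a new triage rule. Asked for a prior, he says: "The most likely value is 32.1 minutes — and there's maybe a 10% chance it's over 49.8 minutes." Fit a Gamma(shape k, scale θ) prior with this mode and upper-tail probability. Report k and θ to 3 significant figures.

k ≈ 10.7, θ ≈ 3.31

Gamma(k,θ) with k>1 has mode (k−1)θ, so θ = 32.1/(k−1).
Need P(X < 49.8) = 0.9 with θ tied to k this way. Start at k = 2, θ = 32.1: P(X<49.8) ≈ 0.459.
Too low — raise k to concentrate. Iterating converges to k ≈ 10.7.
Then θ = 32.1/(10.7−1) ≈ 3.31.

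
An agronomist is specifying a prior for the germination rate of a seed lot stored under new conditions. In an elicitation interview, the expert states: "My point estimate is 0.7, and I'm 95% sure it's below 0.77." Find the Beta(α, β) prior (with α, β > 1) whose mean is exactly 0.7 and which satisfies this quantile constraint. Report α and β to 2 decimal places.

α ≈ 75.75, β ≈ 32.47

With mean 0.7 fixed, write α = 0.7s, β = 0.3s where s = α+β.
Need P(θ < 0.77) = 0.95 under Beta(0.7s, 0.3s). Normal approximation: (q−m)/√(m(1−m)/s) ≈ z_{0.95} = 1.64, so s ≈ 0.7·0.3·(1.64)²/(0.77−0.7)² = 116.0.
At s = 116.0: P(θ<0.77) ≈ 0.956. Adjusting to match 0.95 gives s ≈ 108.22.
So α = 0.7·108.22 ≈ 75.75, β = 0.3·108.22 ≈ 32.47.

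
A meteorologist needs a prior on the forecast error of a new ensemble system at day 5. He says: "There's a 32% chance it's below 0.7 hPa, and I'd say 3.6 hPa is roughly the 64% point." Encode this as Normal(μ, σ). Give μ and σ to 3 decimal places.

μ = 2.342, σ = 3.510

For Normal(μ,σ), the p-quantile is μ + z_p·σ. Here z_{0.32} = -0.4677, z_{0.64} = 0.3585.
So 0.7 = μ − 0.4677σ and 3.6 = μ + 0.3585σ.
Subtracting: σ = (3.6 − 0.7)/(0.3585 − (-0.4677)) = 3.510.
Then μ = 0.7 − (-0.4677)·3.510 = 2.342.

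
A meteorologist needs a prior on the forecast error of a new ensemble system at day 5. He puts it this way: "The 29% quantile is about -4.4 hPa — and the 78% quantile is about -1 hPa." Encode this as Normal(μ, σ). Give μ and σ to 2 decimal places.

μ = -2.98, σ = 2.56

The p-quantile of Normal(μ,σ) is μ + z_p·σ, with z_{0.29} = -0.5534 and z_{0.78} = 0.7722.
Eliminate σ: μ = (z₂·x₁ − z₁·x₂)/(z₂ − z₁) = (0.7722·-4.4 − (-0.5534)·-1)/1.326 = -2.98.
Then σ = (x₂ − x₁)/(z₂ − z₁) = (-1 − -4.4)/1.326 = 2.56.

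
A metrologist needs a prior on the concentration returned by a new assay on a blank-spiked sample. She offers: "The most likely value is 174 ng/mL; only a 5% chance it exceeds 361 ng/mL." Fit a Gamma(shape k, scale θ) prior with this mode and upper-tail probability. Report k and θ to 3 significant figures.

k ≈ 6.19, θ ≈ 33.5

Gamma(k,θ) with k>1 has mode (k−1)θ, so θ = 174/(k−1).
Need P(X < 361) = 0.95 with θ tied to k this way. Start at k = 2, θ = 174: P(X<361) ≈ 0.614.
Too low — raise k to concentrate. Iterating converges to k ≈ 6.19.
Then θ = 174/(6.19−1) ≈ 33.5.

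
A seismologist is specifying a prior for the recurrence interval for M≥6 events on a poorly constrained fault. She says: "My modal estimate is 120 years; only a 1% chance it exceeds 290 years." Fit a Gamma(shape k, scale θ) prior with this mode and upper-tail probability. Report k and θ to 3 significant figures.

Gamma(k,θ) with k>1 has mode (k−1)θ, so θ = 120/(k−1).
Need P(X < 290) = 0.99 with θ tied to k this way. Start at k = 2, θ = 120: P(X<290) ≈ 0.695.
Too low — raise k to concentrate. Iterating converges to k ≈ 7.07.
Then θ = 120/(7.07−1) ≈ 19.8.

k ≈ 7.07, θ ≈ 19.8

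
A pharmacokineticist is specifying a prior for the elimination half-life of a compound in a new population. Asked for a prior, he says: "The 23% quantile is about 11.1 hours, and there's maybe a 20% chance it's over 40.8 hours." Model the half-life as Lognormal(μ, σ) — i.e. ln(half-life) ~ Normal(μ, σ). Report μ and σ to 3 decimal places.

μ ≈ 3.015, σ ≈ 0.824

If T ~ Lognormal(μ,σ) then ln T ~ Normal(μ,σ), so the p-quantile of ln T is μ + z_p·σ.
ln(11.1) = 2.407 and ln(40.8) = 3.709; z_{0.23} = -0.7388, z_{0.8} = 0.8416.
σ = (3.709 − 2.407)/(0.8416 − (-0.7388)) = 0.824.
μ = 2.407 − (-0.7388)·0.824 = 3.015.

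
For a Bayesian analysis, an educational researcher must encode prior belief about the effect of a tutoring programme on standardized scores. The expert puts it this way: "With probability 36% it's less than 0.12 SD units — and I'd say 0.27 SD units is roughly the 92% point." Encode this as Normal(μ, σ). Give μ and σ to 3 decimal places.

For Normal(μ,σ), the p-quantile is μ + z_p·σ. Here z_{0.36} = -0.3585, z_{0.92} = 1.405.
So 0.12 = μ − 0.3585σ and 0.27 = μ + 1.405σ.
Subtracting: σ = (0.27 − 0.12)/(1.405 − (-0.3585)) = 0.085.
Then μ = 0.12 − (-0.3585)·0.085 = 0.150.

μ = 0.150, σ = 0.085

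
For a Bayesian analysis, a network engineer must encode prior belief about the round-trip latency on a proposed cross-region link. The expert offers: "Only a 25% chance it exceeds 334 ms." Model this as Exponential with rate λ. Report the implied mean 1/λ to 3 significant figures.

mean ≈ 241 ms

P(T > 334.0) = e^(−λ·334.0) = 0.25, so λ = −ln(0.25)/334.0 = 0.00415.
Mean = 1/λ = 241 ms.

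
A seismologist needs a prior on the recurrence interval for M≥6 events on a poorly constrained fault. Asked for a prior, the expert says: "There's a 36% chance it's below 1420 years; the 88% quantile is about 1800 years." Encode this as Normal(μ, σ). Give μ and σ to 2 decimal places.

μ = 1508.83, σ = 247.81

For Normal(μ,σ), the p-quantile is μ + z_p·σ. Here z_{0.36} = -0.3585, z_{0.88} = 1.175.
So 1420 = μ − 0.3585σ and 1800 = μ + 1.175σ.
Subtracting: σ = (1800 − 1420)/(1.175 − (-0.3585)) = 247.81.
Then μ = 1420 − (-0.3585)·247.81 = 1508.83.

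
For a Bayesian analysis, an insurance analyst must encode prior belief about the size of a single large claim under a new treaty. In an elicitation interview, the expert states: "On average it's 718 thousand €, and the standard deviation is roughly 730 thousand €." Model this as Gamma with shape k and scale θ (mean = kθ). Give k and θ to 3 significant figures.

k ≈ 0.967, θ ≈ 742

For Gamma(k, scale θ): mean = kθ, variance = kθ², so CV = 1/√k.
CV = SD/mean = 730/718 = 1.017, hence k = 1/CV² = 0.967.
Then θ = mean/k = 718/0.967 = 742.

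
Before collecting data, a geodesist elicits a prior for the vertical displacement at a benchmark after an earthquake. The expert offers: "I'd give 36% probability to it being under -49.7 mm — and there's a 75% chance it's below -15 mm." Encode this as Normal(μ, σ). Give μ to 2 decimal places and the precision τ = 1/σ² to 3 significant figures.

μ = -37.66, τ = 0.000886

The p-quantile of Normal(μ,σ) is μ + z_p·σ, with z_{0.36} = -0.3585 and z_{0.75} = 0.6745.
Eliminate σ: μ = (z₂·x₁ − z₁·x₂)/(z₂ − z₁) = (0.6745·-49.7 − (-0.3585)·-15)/1.033 = -37.66.
Then σ = (x₂ − x₁)/(z₂ − z₁) = (-15 − -49.7)/1.033 = 33.59.
Precision τ = 1/σ² = 1/33.59² = 0.000886.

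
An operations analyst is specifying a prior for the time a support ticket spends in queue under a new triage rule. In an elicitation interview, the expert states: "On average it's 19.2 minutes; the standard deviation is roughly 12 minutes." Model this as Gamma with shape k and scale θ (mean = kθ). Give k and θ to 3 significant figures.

For Gamma(k, scale θ): mean = kθ, variance = kθ², so CV = 1/√k.
CV = SD/mean = 12/19.2 = 0.625, hence k = 1/CV² = 2.56.
Then θ = mean/k = 19.2/2.56 = 7.5.

k ≈ 2.56, θ ≈ 7.5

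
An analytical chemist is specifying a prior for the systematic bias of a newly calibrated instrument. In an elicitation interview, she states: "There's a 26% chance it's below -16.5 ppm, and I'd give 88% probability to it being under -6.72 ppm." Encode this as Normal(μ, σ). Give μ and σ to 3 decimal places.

μ = -13.040, σ = 5.379

The p-quantile of Normal(μ,σ) is μ + z_p·σ, with z_{0.26} = -0.6433 and z_{0.88} = 1.175.
Eliminate σ: μ = (z₂·x₁ − z₁·x₂)/(z₂ − z₁) = (1.175·-16.5 − (-0.6433)·-6.72)/1.818 = -13.040.
Then σ = (x₂ − x₁)/(z₂ − z₁) = (-6.72 − -16.5)/1.818 = 5.379.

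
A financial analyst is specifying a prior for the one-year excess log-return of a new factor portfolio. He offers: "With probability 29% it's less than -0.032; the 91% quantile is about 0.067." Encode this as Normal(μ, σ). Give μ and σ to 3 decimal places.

μ = -0.003, σ = 0.052

The p-quantile of Normal(μ,σ) is μ + z_p·σ, with z_{0.29} = -0.5534 and z_{0.91} = 1.341.
Eliminate σ: μ = (z₂·x₁ − z₁·x₂)/(z₂ − z₁) = (1.341·-0.032 − (-0.5534)·0.067)/1.894 = -0.003.
Then σ = (x₂ − x₁)/(z₂ − z₁) = (0.067 − -0.032)/1.894 = 0.052.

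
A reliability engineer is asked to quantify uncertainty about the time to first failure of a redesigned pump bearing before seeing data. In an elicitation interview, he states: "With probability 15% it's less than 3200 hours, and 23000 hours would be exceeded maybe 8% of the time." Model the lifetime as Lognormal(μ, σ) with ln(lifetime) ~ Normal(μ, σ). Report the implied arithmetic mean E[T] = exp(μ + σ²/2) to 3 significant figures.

E[T] ≈ 10200 hours

If T ~ Lognormal(μ,σ) then ln T ~ Normal(μ,σ), so the p-quantile of ln T is μ + z_p·σ.
ln(3200) = 8.071 and ln(23000) = 10.04; z_{0.15} = -1.036, z_{0.92} = 1.405.
σ = (10.04 − 8.071)/(1.405 − (-1.036)) = 0.808.
μ = 8.071 − (-1.036)·0.808 = 8.908.
E[T] = exp(μ + σ²/2) = exp(8.908 + 0.3263) = 10200 hours.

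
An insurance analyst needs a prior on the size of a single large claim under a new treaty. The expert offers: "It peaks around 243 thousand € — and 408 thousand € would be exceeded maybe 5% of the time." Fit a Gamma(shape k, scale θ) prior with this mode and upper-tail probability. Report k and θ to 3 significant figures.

k ≈ 11.4, θ ≈ 23.4

Gamma(k,θ) with k>1 has mode (k−1)θ, so θ = 243/(k−1).
Need P(X < 408) = 0.95 with θ tied to k this way. Start at k = 2, θ = 243: P(X<408) ≈ 0.500.
Too low — raise k to concentrate. Iterating converges to k ≈ 11.4.
Then θ = 243/(11.4−1) ≈ 23.4.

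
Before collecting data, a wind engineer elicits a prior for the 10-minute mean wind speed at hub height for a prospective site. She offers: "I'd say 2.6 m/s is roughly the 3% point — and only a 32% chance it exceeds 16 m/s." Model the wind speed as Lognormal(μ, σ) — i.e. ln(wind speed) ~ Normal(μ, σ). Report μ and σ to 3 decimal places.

If T ~ Lognormal(μ,σ) then ln T ~ Normal(μ,σ), so the p-quantile of ln T is μ + z_p·σ.
ln(2.6) = 0.9555 and ln(16) = 2.773; z_{0.03} = -1.881, z_{0.68} = 0.4677.
σ = (2.773 − 0.9555)/(0.4677 − (-1.881)) = 0.774.
μ = 0.9555 − (-1.881)·0.774 = 2.411.

μ ≈ 2.411, σ ≈ 0.774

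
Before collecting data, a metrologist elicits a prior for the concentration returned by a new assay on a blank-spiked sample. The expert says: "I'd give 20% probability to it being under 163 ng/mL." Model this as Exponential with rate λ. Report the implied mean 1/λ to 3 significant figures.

mean ≈ 730 ng/mL

P(T < 163.0) = 1 − e^(−λ·163.0) = 0.2, so λ = −ln(1−0.2)/163.0 = −ln(0.8)/163.0 = 0.00137.
Mean = 1/λ = 730 ng/mL.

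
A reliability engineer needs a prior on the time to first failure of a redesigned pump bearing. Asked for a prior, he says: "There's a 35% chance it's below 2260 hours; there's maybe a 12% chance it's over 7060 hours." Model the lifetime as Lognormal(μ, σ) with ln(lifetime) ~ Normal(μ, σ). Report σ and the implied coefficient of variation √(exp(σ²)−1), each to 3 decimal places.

σ ≈ 0.730, CV ≈ 0.839

If T ~ Lognormal(μ,σ) then ln T ~ Normal(μ,σ), so the p-quantile of ln T is μ + z_p·σ.
ln(2260) = 7.723 and ln(7060) = 8.862; z_{0.35} = -0.3853, z_{0.88} = 1.175.
σ = (8.862 − 7.723)/(1.175 − (-0.3853)) = 0.730.
μ = 7.723 − (-0.3853)·0.730 = 8.004.
CV = √(exp(σ²)−1) = √(exp(0.5330)−1) = 0.839.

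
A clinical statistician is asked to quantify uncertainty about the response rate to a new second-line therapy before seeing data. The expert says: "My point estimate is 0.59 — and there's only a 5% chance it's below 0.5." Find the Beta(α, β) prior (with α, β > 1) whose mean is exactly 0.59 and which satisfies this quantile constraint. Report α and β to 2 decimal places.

With mean 0.59 fixed, write α = 0.59s, β = 0.41s where s = α+β.
Need P(θ < 0.5) = 0.05 under Beta(0.59s, 0.41s). Normal approximation: (q−m)/√(m(1−m)/s) ≈ z_{0.05} = -1.64, so s ≈ 0.59·0.41·(-1.64)²/(0.5−0.59)² = 80.8.
At s = 80.8: P(θ<0.5) ≈ 0.051. Adjusting to match 0.05 gives s ≈ 82.20.
So α = 0.59·82.20 ≈ 48.50, β = 0.41·82.20 ≈ 33.70.

α ≈ 48.50, β ≈ 33.70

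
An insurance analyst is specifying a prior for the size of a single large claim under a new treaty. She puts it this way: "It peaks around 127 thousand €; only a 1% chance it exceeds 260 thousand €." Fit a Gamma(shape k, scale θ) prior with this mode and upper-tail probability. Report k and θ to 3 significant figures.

k ≈ 10.5, θ ≈ 13.3

Gamma(k,θ) with k>1 has mode (k−1)θ, so θ = 127/(k−1).
Need P(X < 260) = 0.99 with θ tied to k this way. Start at k = 2, θ = 127: P(X<260) ≈ 0.607.
Too low — raise k to concentrate. Iterating converges to k ≈ 10.5.
Then θ = 127/(10.5−1) ≈ 13.3.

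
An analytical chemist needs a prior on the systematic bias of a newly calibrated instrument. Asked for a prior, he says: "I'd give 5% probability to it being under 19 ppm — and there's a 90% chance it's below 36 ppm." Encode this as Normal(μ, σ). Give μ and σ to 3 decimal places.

The p-quantile of Normal(μ,σ) is μ + z_p·σ, with z_{0.05} = -1.645 and z_{0.9} = 1.282.
Eliminate σ: μ = (z₂·x₁ − z₁·x₂)/(z₂ − z₁) = (1.282·19 − (-1.645)·36)/2.926 = 28.555.
Then σ = (x₂ − x₁)/(z₂ − z₁) = (36 − 19)/2.926 = 5.809.

μ = 28.555, σ = 5.809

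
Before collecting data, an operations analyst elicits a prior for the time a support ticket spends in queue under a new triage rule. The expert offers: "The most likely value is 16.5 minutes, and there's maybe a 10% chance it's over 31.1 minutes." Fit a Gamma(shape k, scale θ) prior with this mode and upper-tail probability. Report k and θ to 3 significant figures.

k ≈ 5.76, θ ≈ 3.47

Gamma(k,θ) with k>1 has mode (k−1)θ, so θ = 16.5/(k−1).
Need P(X < 31.1) = 0.9 with θ tied to k this way. Start at k = 2, θ = 16.5: P(X<31.1) ≈ 0.562.
Too low — raise k to concentrate. Iterating converges to k ≈ 5.76.
Then θ = 16.5/(5.76−1) ≈ 3.47.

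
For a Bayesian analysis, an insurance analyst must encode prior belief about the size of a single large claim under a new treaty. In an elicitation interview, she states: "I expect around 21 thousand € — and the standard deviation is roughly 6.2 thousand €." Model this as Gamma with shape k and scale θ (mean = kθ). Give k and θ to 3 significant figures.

For Gamma(k, scale θ): mean = kθ, variance = kθ², so CV = 1/√k.
CV = SD/mean = 6.2/21 = 0.2952, hence k = 1/CV² = 11.5.
Then θ = mean/k = 21/11.5 = 1.83.

k ≈ 11.5, θ ≈ 1.83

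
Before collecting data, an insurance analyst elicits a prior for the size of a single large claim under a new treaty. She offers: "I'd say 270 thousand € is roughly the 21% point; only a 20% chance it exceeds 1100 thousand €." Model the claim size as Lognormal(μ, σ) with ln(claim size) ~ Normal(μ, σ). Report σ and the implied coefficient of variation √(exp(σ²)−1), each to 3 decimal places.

σ ≈ 0.852, CV ≈ 1.033

If T ~ Lognormal(μ,σ) then ln T ~ Normal(μ,σ), so the p-quantile of ln T is μ + z_p·σ.
ln(270) = 5.598 and ln(1100) = 7.003; z_{0.21} = -0.8064, z_{0.8} = 0.8416.
σ = (7.003 − 5.598)/(0.8416 − (-0.8064)) = 0.852.
μ = 5.598 − (-0.8064)·0.852 = 6.286.
CV = √(exp(σ²)−1) = √(exp(0.7264)−1) = 1.033.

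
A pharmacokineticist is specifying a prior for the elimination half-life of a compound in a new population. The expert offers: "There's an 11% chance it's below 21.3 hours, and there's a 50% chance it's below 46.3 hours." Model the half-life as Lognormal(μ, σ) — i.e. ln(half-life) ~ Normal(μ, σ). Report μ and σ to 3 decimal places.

μ ≈ 3.835, σ ≈ 0.633

If T ~ Lognormal(μ,σ) then ln T ~ Normal(μ,σ), so the p-quantile of ln T is μ + z_p·σ.
ln(21.3) = 3.059 and ln(46.3) = 3.835; z_{0.11} = -1.227, z_{0.5} = 0.
σ = (3.835 − 3.059)/(0 − (-1.227)) = 0.633.
μ = 3.059 − (-1.227)·0.633 = 3.835.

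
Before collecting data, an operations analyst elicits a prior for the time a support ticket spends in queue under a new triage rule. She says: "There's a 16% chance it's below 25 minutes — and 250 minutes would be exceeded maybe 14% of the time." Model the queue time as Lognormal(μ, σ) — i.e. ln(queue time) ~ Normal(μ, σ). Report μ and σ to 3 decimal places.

μ ≈ 4.323, σ ≈ 1.110

If T ~ Lognormal(μ,σ) then ln T ~ Normal(μ,σ), so the p-quantile of ln T is μ + z_p·σ.
ln(25) = 3.219 and ln(250) = 5.521; z_{0.16} = -0.9945, z_{0.86} = 1.08.
σ = (5.521 − 3.219)/(1.08 − (-0.9945)) = 1.110.
μ = 3.219 − (-0.9945)·1.110 = 4.323.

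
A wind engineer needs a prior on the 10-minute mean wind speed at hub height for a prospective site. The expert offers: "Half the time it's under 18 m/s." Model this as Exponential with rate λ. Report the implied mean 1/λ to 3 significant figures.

Exponential median = ln 2 / λ, so λ = ln 2 / 18.0 = 0.0385.
Mean = 1/λ = 26 m/s.

mean ≈ 26 m/s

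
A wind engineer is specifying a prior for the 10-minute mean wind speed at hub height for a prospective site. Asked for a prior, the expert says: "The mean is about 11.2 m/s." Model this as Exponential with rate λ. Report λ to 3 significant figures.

Exponential mean = 1/λ, so λ = 1/11.2 = 0.0893.

λ ≈ 0.0893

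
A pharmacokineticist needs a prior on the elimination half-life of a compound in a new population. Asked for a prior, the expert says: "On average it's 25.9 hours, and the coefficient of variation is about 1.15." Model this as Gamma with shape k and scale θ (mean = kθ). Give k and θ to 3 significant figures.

For Gamma(k, scale θ): mean = kθ, variance = kθ², so CV = 1/√k.
CV = 1.15, hence k = 1/CV² = 0.756.
Then θ = mean/k = 25.9/0.756 = 34.3.

k ≈ 0.756, θ ≈ 34.3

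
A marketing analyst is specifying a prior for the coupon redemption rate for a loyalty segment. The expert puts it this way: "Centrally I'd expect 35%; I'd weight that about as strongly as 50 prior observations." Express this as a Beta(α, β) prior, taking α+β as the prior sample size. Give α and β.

α = 17.5, β = 32.5

Under the effective-sample-size interpretation, Beta(α, β) has prior mean α/(α+β) and prior sample size α+β.
So α+β = 50 and α/(α+β) = 0.35, giving α = 0.35·50 = 17.5 and β = 50 − 17.5 = 32.5.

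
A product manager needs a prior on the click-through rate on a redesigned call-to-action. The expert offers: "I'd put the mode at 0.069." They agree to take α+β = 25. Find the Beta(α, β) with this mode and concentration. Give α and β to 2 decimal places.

For α,β > 1 the Beta mode is (α−1)/(α+β−2). With α+β = 25, the mode is (α−1)/23.
Set (α−1)/23 = 0.069 → α = 1 + 0.069·23 = 2.59.
β = 25 − α = 22.41.

α = 2.59, β = 22.41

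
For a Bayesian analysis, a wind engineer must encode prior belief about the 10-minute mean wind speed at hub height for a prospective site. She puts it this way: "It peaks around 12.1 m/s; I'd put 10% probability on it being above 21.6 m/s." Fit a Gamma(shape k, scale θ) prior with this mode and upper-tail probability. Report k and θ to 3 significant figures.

k ≈ 6.67, θ ≈ 2.14

Gamma(k,θ) with k>1 has mode (k−1)θ, so θ = 12.1/(k−1).
Need P(X < 21.6) = 0.9 with θ tied to k this way. Start at k = 2, θ = 12.1: P(X<21.6) ≈ 0.533.
Too low — raise k to concentrate. Iterating converges to k ≈ 6.67.
Then θ = 12.1/(6.67−1) ≈ 2.14.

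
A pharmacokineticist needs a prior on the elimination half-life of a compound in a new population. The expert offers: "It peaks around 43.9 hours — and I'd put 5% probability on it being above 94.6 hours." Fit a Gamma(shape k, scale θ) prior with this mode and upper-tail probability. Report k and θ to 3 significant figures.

Gamma(k,θ) with k>1 has mode (k−1)θ, so θ = 43.9/(k−1).
Need P(X < 94.6) = 0.95 with θ tied to k this way. Start at k = 2, θ = 43.9: P(X<94.6) ≈ 0.634.
Too low — raise k to concentrate. Iterating converges to k ≈ 5.68.
Then θ = 43.9/(5.68−1) ≈ 9.39.

k ≈ 5.68, θ ≈ 9.39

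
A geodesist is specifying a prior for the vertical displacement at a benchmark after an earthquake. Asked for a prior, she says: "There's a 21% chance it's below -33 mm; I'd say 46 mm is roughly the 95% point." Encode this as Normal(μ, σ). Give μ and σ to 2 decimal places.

μ = -7.01, σ = 32.23

The p-quantile of Normal(μ,σ) is μ + z_p·σ, with z_{0.21} = -0.8064 and z_{0.95} = 1.645.
Eliminate σ: μ = (z₂·x₁ − z₁·x₂)/(z₂ − z₁) = (1.645·-33 − (-0.8064)·46)/2.451 = -7.01.
Then σ = (x₂ − x₁)/(z₂ − z₁) = (46 − -33)/2.451 = 32.23.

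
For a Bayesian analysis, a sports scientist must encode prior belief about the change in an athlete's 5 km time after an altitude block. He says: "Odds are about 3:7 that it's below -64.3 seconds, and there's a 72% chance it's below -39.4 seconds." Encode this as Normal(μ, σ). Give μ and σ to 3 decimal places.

μ = -52.507, σ = 22.488

The p-quantile of Normal(μ,σ) is μ + z_p·σ, with z_{0.3} = -0.5244 and z_{0.72} = 0.5828.
Eliminate σ: μ = (z₂·x₁ − z₁·x₂)/(z₂ − z₁) = (0.5828·-64.3 − (-0.5244)·-39.4)/1.107 = -52.507.
Then σ = (x₂ − x₁)/(z₂ − z₁) = (-39.4 − -64.3)/1.107 = 22.488.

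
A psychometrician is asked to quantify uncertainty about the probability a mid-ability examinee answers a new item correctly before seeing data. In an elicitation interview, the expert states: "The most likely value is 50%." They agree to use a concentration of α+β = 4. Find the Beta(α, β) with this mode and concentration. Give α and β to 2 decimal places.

For α,β > 1 the Beta mode is (α−1)/(α+β−2). With α+β = 4, the mode is (α−1)/2.
Set (α−1)/2 = 0.5 → α = 1 + 0.5·2 = 2.00.
β = 4 − α = 2.00.

α = 2.00, β = 2.00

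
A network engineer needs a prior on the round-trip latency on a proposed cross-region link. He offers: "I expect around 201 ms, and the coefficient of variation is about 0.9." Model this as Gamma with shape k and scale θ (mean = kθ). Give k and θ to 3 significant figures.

For Gamma(k, scale θ): mean = kθ, variance = kθ², so CV = 1/√k.
CV = 0.9, hence k = 1/CV² = 1.23.
Then θ = mean/k = 201/1.23 = 163.

k ≈ 1.23, θ ≈ 163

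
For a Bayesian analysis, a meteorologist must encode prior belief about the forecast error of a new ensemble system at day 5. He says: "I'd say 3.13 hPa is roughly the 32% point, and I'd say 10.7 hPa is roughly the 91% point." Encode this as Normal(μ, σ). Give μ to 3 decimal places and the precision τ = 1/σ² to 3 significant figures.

For Normal(μ,σ), the p-quantile is μ + z_p·σ. Here z_{0.32} = -0.4677, z_{0.91} = 1.341.
So 3.13 = μ − 0.4677σ and 10.7 = μ + 1.341σ.
Subtracting: σ = (10.7 − 3.13)/(1.341 − (-0.4677)) = 4.186.
Then μ = 3.13 − (-0.4677)·4.186 = 5.088.
Precision τ = 1/σ² = 1/4.186² = 0.0571.

μ = 5.088, τ = 0.0571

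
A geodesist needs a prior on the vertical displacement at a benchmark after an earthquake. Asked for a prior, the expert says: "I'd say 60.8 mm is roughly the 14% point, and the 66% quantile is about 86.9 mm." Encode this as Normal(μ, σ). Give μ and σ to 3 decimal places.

μ = 79.688, σ = 17.484

For Normal(μ,σ), the p-quantile is μ + z_p·σ. Here z_{0.14} = -1.08, z_{0.66} = 0.4125.
So 60.8 = μ − 1.08σ and 86.9 = μ + 0.4125σ.
Subtracting: σ = (86.9 − 60.8)/(0.4125 − (-1.08)) = 17.484.
Then μ = 60.8 − (-1.08)·17.484 = 79.688.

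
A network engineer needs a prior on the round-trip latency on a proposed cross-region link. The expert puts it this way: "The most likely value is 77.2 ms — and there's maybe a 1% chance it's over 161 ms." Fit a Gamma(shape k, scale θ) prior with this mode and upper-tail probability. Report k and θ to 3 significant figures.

Gamma(k,θ) with k>1 has mode (k−1)θ, so θ = 77.2/(k−1).
Need P(X < 161) = 0.99 with θ tied to k this way. Start at k = 2, θ = 77.2: P(X<161) ≈ 0.617.
Too low — raise k to concentrate. Iterating converges to k ≈ 10.
Then θ = 77.2/(10−1) ≈ 8.56.

k ≈ 10, θ ≈ 8.56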